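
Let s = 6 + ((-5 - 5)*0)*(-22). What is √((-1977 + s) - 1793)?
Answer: 2*I*√941 ≈ 61.351*I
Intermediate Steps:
s = 6 (s = 6 - 10*0*(-22) = 6 + 0*(-22) = 6 + 0 = 6)
√((-1977 + s) - 1793) = √((-1977 + 6) - 1793) = √(-1971 - 1793) = √(-3764) = 2*I*√941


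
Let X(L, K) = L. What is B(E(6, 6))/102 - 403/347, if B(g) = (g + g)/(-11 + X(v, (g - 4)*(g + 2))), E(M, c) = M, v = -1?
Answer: -41453/35394 ≈ -1.1712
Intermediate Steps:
B(g) = -g/6 (B(g) = (g + g)/(-11 - 1) = (2*g)/(-12) = (2*g)*(-1/12) = -g/6)
B(E(6, 6))/102 - 403/347 = -⅙*6/102 - 403/347 = -1*1/102 - 403*1/347 = -1/102 - 403/347 = -41453/35394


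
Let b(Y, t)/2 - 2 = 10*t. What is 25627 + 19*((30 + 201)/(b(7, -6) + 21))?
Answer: 127904/5 ≈ 25581.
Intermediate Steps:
b(Y, t) = 4 + 20*t (b(Y, t) = 4 + 2*(10*t) = 4 + 20*t)
25627 + 19*((30 + 201)/(b(7, -6) + 21)) = 25627 + 19*((30 + 201)/((4 + 20*(-6)) + 21)) = 25627 + 19*(231/((4 - 120) + 21)) = 25627 + 19*(231/(-116 + 21)) = 25627 + 19*(231/(-95)) = 25627 + 19*(231*(-1/95)) = 25627 + 19*(-231/95) = 25627 - 231/5 = 127904/5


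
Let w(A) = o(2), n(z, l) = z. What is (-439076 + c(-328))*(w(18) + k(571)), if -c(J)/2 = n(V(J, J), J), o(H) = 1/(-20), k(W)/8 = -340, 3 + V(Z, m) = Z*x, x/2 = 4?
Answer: 11800175311/10 ≈ 1.1800e+9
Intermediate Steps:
x = 8 (x = 2*4 = 8)
V(Z, m) = -3 + 8*Z (V(Z, m) = -3 + Z*8 = -3 + 8*Z)
k(W) = -2720 (k(W) = 8*(-340) = -2720)
o(H) = -1/20
c(J) = 6 - 16*J (c(J) = -2*(-3 + 8*J) = 6 - 16*J)
w(A) = -1/20
(-439076 + c(-328))*(w(18) + k(571)) = (-439076 + (6 - 16*(-328)))*(-1/20 - 2720) = (-439076 + (6 + 5248))*(-54401/20) = (-439076 + 5254)*(-54401/20) = -433822*(-54401/20) = 11800175311/10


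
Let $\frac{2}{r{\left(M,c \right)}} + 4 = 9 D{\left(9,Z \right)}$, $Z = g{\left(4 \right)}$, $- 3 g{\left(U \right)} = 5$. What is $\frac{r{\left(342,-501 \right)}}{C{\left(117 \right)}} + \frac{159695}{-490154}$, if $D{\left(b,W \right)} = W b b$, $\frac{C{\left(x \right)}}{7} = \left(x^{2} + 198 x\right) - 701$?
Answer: $- \frac{3519017211807}{10800966392902} \approx -0.32581$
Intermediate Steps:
$g{\left(U \right)} = - \frac{5}{3}$ ($g{\left(U \right)} = \left(- \frac{1}{3}\right) 5 = - \frac{5}{3}$)
$Z = - \frac{5}{3} \approx -1.6667$
$C{\left(x \right)} = -4907 + 7 x^{2} + 1386 x$ ($C{\left(x \right)} = 7 \left(\left(x^{2} + 198 x\right) - 701\right) = 7 \left(-701 + x^{2} + 198 x\right) = -4907 + 7 x^{2} + 1386 x$)
$D{\left(b,W \right)} = W b^{2}$
$r{\left(M,c \right)} = - \frac{2}{1219}$ ($r{\left(M,c \right)} = \frac{2}{-4 + 9 \left(- \frac{5 \cdot 9^{2}}{3}\right)} = \frac{2}{-4 + 9 \left(\left(- \frac{5}{3}\right) 81\right)} = \frac{2}{-4 + 9 \left(-135\right)} = \frac{2}{-4 - 1215} = \frac{2}{-1219} = 2 \left(- \frac{1}{1219}\right) = - \frac{2}{1219}$)
$\frac{r{\left(342,-501 \right)}}{C{\left(117 \right)}} + \frac{159695}{-490154} = - \frac{2}{1219 \left(-4907 + 7 \cdot 117^{2} + 1386 \cdot 117\right)} + \frac{159695}{-490154} = - \frac{2}{1219 \left(-4907 + 7 \cdot 13689 + 162162\right)} + 159695 \left(- \frac{1}{490154}\right) = - \frac{2}{1219 \left(-4907 + 95823 + 162162\right)} - \frac{159695}{490154} = - \frac{2}{1219 \cdot 253078} - \frac{159695}{490154} = \left(- \frac{2}{1219}\right) \frac{1}{253078} - \frac{159695}{490154} = - \frac{1}{154251041} - \frac{159695}{490154} = - \frac{3519017211807}{10800966392902}$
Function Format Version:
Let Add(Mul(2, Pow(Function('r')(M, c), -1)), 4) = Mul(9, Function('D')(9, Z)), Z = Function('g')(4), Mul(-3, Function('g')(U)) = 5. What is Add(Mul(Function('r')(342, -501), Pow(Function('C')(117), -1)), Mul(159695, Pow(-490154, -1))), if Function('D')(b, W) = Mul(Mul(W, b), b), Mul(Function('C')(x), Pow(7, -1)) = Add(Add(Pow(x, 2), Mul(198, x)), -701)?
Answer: Rational(-3519017211807, 10800966392902) ≈ -0.32581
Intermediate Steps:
Function('g')(U) = Rational(-5, 3) (Function('g')(U) = Mul(Rational(-1, 3), 5) = Rational(-5, 3))
Z = Rational(-5, 3) ≈ -1.6667
Function('C')(x) = Add(-4907, Mul(7, Pow(x, 2)), Mul(1386, x)) (Function('C')(x) = Mul(7, Add(Add(Pow(x, 2), Mul(198, x)), -701)) = Mul(7, Add(-701, Pow(x, 2), Mul(198, x))) = Add(-4907, Mul(7, Pow(x, 2)), Mul(1386, x)))
Function('D')(b, W) = Mul(W, Pow(b, 2))
Function('r')(M, c) = Rational(-2, 1219) (Function('r')(M, c) = Mul(2, Pow(Add(-4, Mul(9, Mul(Rational(-5, 3), Pow(9, 2)))), -1)) = Mul(2, Pow(Add(-4, Mul(9, Mul(Rational(-5, 3), 81))), -1)) = Mul(2, Pow(Add(-4, Mul(9, -135)), -1)) = Mul(2, Pow(Add(-4, -1215), -1)) = Mul(2, Pow(-1219, -1)) = Mul(2, Rational(-1, 1219)) = Rational(-2, 1219))
Add(Mul(Function('r')(342, -501), Pow(Function('C')(117), -1)), Mul(159695, Pow(-490154, -1))) = Add(Mul(Rational(-2, 1219), Pow(Add(-4907, Mul(7, Pow(117, 2)), Mul(1386, 117)), -1)), Mul(159695, Pow(-490154, -1))) = Add(Mul(Rational(-2, 1219), Pow(Add(-4907, Mul(7, 13689), 162162), -1)), Mul(159695, Rational(-1, 490154))) = Add(Mul(Rational(-2, 1219), Pow(Add(-4907, 95823, 162162), -1)), Rational(-159695, 490154)) = Add(Mul(Rational(-2, 1219), Pow(253078, -1)), Rational(-159695, 490154)) = Add(Mul(Rational(-2, 1219), Rational(1, 253078)), Rational(-159695, 490154)) = Add(Rational(-1, 154251041), Rational(-159695, 490154)) = Rational(-3519017211807, 10800966392902)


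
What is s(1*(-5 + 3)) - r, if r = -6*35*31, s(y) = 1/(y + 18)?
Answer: 104161/16 ≈ 6510.1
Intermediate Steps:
s(y) = 1/(18 + y)
r = -6510 (r = -210*31 = -6510)
s(1*(-5 + 3)) - r = 1/(18 + 1*(-5 + 3)) - 1*(-6510) = 1/(18 + 1*(-2)) + 6510 = 1/(18 - 2) + 6510 = 1/16 + 6510 = 104161/16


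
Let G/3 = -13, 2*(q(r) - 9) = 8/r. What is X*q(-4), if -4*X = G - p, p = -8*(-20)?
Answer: 398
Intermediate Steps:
q(r) = 9 + 4/r (q(r) = 9 + (8/r)/2 = 9 + 4/r)
G = -39 (G = 3*(-13) = -39)
p = 160
X = 199/4 (X = -(-39 - 1*160)/4 = -(-39 - 160)/4 = -¼*(-199) = 199/4 ≈ 49.750)
X*q(-4) = 199*(9 + 4/(-4))/4 = 199*(9 + 4*(-¼))/4 = 199*(9 - 1)/4 = (199/4)*8 = 398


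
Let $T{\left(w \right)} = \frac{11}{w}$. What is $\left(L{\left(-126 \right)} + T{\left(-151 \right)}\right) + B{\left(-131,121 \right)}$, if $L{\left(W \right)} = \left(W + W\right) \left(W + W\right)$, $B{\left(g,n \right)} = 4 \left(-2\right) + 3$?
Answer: $\frac{9588338}{151} \approx 63499.0$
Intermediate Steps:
$B{\left(g,n \right)} = -5$ ($B{\left(g,n \right)} = -8 + 3 = -5$)
$L{\left(W \right)} = 4 W^{2}$ ($L{\left(W \right)} = 2 W 2 W = 4 W^{2}$)
$\left(L{\left(-126 \right)} + T{\left(-151 \right)}\right) + B{\left(-131,121 \right)} = \left(4 \left(-126\right)^{2} + \frac{11}{-151}\right) - 5 = \left(4 \cdot 15876 + 11 \left(- \frac{1}{151}\right)\right) - 5 = \left(63504 - \frac{11}{151}\right) - 5 = \frac{9589093}{151} - 5 = \frac{9588338}{151}$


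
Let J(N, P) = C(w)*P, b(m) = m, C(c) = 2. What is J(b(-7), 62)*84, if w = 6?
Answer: 10416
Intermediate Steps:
J(N, P) = 2*P
J(b(-7), 62)*84 = (2*62)*84 = 124*84 = 10416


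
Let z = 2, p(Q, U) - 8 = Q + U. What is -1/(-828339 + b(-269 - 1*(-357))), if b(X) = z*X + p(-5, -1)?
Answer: 1/828161 ≈ 1.2075e-6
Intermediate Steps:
p(Q, U) = 8 + Q + U (p(Q, U) = 8 + (Q + U) = 8 + Q + U)
b(X) = 2 + 2*X (b(X) = 2*X + (8 - 5 - 1) = 2*X + 2 = 2 + 2*X)
-1/(-828339 + b(-269 - 1*(-357))) = -1/(-828339 + (2 + 2*(-269 - 1*(-357)))) = -1/(-828339 + (2 + 2*(-269 + 357))) = -1/(-828339 + (2 + 2*88)) = -1/(-828339 + (2 + 176)) = -1/(-828339 + 178) = -1/(-828161) = -1*(-1/828161) = 1/828161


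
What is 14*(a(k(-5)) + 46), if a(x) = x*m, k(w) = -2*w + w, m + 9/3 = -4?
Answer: 154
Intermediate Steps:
m = -7 (m = -3 - 4 = -7)
k(w) = -w
a(x) = -7*x (a(x) = x*(-7) = -7*x)
14*(a(k(-5)) + 46) = 14*(-(-7)*(-5) + 46) = 14*(-7*5 + 46) = 14*(-35 + 46) = 14*11 = 154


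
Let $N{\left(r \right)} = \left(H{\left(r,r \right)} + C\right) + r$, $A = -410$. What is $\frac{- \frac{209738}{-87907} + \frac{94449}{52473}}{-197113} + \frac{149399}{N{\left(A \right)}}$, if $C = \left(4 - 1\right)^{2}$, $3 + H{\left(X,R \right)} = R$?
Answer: $- \frac{45279446311682220665}{246704897845185934} \approx -183.54$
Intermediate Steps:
$H{\left(X,R \right)} = -3 + R$
$C = 9$ ($C = 3^{2} = 9$)
$N{\left(r \right)} = 6 + 2 r$ ($N{\left(r \right)} = \left(\left(-3 + r\right) + 9\right) + r = \left(6 + r\right) + r = 6 + 2 r$)
$\frac{- \frac{209738}{-87907} + \frac{94449}{52473}}{-197113} + \frac{149399}{N{\left(A \right)}} = \frac{- \frac{209738}{-87907} + \frac{94449}{52473}}{-197113} + \frac{149399}{6 + 2 \left(-410\right)} = \left(\left(-209738\right) \left(- \frac{1}{87907}\right) + 94449 \cdot \frac{1}{52473}\right) \left(- \frac{1}{197113}\right) + \frac{149399}{6 - 820} = \left(\frac{209738}{87907} + \frac{31483}{17491}\right) \left(- \frac{1}{197113}\right) + \frac{149399}{-814} = \frac{6436103439}{1537581337} \left(- \frac{1}{197113}\right) + 149399 \left(- \frac{1}{814}\right) = - \frac{6436103439}{303077270080081} - \frac{149399}{814} = - \frac{45279446311682220665}{246704897845185934}$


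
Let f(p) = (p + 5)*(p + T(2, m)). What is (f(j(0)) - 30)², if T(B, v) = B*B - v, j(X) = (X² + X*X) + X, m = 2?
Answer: 400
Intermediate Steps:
j(X) = X + 2*X² (j(X) = (X² + X²) + X = 2*X² + X = X + 2*X²)
T(B, v) = B² - v
f(p) = (2 + p)*(5 + p) (f(p) = (p + 5)*(p + (2² - 1*2)) = (5 + p)*(p + (4 - 2)) = (5 + p)*(p + 2) = (5 + p)*(2 + p) = (2 + p)*(5 + p))
(f(j(0)) - 30)² = ((10 + (0*(1 + 2*0))² + 7*(0*(1 + 2*0))) - 30)² = ((10 + (0*(1 + 0))² + 7*(0*(1 + 0))) - 30)² = ((10 + (0*1)² + 7*(0*1)) - 30)² = ((10 + 0² + 7*0) - 30)² = ((10 + 0 + 0) - 30)² = (10 - 30)² = (-20)² = 400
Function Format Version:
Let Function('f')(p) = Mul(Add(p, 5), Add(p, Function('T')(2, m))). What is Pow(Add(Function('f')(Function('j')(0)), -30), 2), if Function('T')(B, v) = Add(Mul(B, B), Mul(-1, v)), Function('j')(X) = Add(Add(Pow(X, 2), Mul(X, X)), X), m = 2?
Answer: 400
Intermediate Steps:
Function('j')(X) = Add(X, Mul(2, Pow(X, 2))) (Function('j')(X) = Add(Add(Pow(X, 2), Pow(X, 2)), X) = Add(Mul(2, Pow(X, 2)), X) = Add(X, Mul(2, Pow(X, 2))))
Function('T')(B, v) = Add(Pow(B, 2), Mul(-1, v))
Function('f')(p) = Mul(Add(2, p), Add(5, p)) (Function('f')(p) = Mul(Add(p, 5), Add(p, Add(Pow(2, 2), Mul(-1, 2)))) = Mul(Add(5, p), Add(p, Add(4, -2))) = Mul(Add(5, p), Add(p, 2)) = Mul(Add(5, p), Add(2, p)) = Mul(Add(2, p), Add(5, p)))
Pow(Add(Function('f')(Function('j')(0)), -30), 2) = Pow(Add(Add(10, Pow(Mul(0, Add(1, Mul(2, 0))), 2), Mul(7, Mul(0, Add(1, Mul(2, 0))))), -30), 2) = Pow(Add(Add(10, Pow(Mul(0, Add(1, 0)), 2), Mul(7, Mul(0, Add(1, 0)))), -30), 2) = Pow(Add(Add(10, Pow(Mul(0, 1), 2), Mul(7, Mul(0, 1))), -30), 2) = Pow(Add(Add(10, Pow(0, 2), Mul(7, 0)), -30), 2) = Pow(Add(Add(10, 0, 0), -30), 2) = Pow(Add(10, -30), 2) = Pow(-20, 2) = 400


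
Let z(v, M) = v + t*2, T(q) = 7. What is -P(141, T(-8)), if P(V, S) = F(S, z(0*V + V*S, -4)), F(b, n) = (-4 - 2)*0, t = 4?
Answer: 0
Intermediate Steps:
z(v, M) = 8 + v (z(v, M) = v + 4*2 = v + 8 = 8 + v)
F(b, n) = 0 (F(b, n) = -6*0 = 0)
P(V, S) = 0
-P(141, T(-8)) = -1*0 = 0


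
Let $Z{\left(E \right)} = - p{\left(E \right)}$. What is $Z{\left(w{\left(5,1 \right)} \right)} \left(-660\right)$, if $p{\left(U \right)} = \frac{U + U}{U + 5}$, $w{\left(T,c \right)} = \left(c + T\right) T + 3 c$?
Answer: $\frac{21780}{19} \approx 1146.3$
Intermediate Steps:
$w{\left(T,c \right)} = 3 c + T \left(T + c\right)$ ($w{\left(T,c \right)} = \left(T + c\right) T + 3 c = T \left(T + c\right) + 3 c = 3 c + T \left(T + c\right)$)
$p{\left(U \right)} = \frac{2 U}{5 + U}$
$Z{\left(E \right)} = - \frac{2 E}{5 + E}$
$Z{\left(w{\left(5,1 \right)} \right)} \left(-660\right) = - \frac{2 \left(5^{2} + 3 \cdot 1 + 5 \cdot 1\right)}{5 + \left(5^{2} + 3 \cdot 1 + 5 \cdot 1\right)} \left(-660\right) = - \frac{2 \left(25 + 3 + 5\right)}{5 + \left(25 + 3 + 5\right)} \left(-660\right) = \left(-2\right) 33 \frac{1}{5 + 33} \left(-660\right) = \left(-2\right) 33 \cdot \frac{1}{38} \left(-660\right) = \left(- \frac{33}{19}\right) \left(-660\right) = \frac{21780}{19}$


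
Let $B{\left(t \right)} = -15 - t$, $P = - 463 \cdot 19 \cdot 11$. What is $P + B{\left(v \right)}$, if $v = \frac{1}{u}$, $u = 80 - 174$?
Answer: $- \frac{9097507}{94} \approx -96782.0$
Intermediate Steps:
$P = -96767$ ($P = \left(-463\right) 209 = -96767$)
$u = -94$
$v = - \frac{1}{94}$ ($v = \frac{1}{-94} = - \frac{1}{94} \approx -0.010638$)
$P + B{\left(v \right)} = -96767 - \frac{1409}{94} = - \frac{9097507}{94}$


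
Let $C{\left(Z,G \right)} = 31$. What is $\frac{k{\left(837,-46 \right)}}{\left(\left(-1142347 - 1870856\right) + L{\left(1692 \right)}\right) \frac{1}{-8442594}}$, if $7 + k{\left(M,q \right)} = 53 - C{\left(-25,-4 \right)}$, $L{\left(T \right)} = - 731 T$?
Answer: $\frac{8442594}{283337} \approx 29.797$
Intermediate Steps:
$k{\left(M,q \right)} = 15$ ($k{\left(M,q \right)} = -7 + \left(53 - 31\right) = -7 + 22 = 15$)
$\frac{k{\left(837,-46 \right)}}{\left(\left(-1142347 - 1870856\right) + L{\left(1692 \right)}\right) \frac{1}{-8442594}} = \frac{15}{\left(\left(-1142347 - 1870856\right) - 1236852\right) \frac{1}{-8442594}} = \frac{15}{\left(-3013203 - 1236852\right) \left(- \frac{1}{8442594}\right)} = \frac{15}{\left(-4250055\right) \left(- \frac{1}{8442594}\right)} = \frac{15}{\frac{1416685}{2814198}} = 15 \cdot \frac{2814198}{1416685} = \frac{8442594}{283337}$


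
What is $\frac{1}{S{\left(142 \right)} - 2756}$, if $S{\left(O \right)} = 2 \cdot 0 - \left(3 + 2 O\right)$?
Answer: $- \frac{1}{3043} \approx -0.00032862$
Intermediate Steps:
$S{\left(O \right)} = -3 - 2 O$ ($S{\left(O \right)} = 0 - \left(3 + 2 O\right) = -3 - 2 O$)
$\frac{1}{S{\left(142 \right)} - 2756} = \frac{1}{\left(-3 - 284\right) - 2756} = \frac{1}{-287 - 2756} = \frac{1}{-3043} = - \frac{1}{3043}$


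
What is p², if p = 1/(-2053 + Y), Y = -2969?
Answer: 1/25220484 ≈ 3.9650e-8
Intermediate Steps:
p = -1/5022 (p = 1/(-2053 - 2969) = 1/(-5022) = -1/5022 ≈ -0.00019912)
p² = (-1/5022)² = 1/25220484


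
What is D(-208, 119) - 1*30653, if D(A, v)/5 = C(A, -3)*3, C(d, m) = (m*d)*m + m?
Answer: -58778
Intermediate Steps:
C(d, m) = m + d*m² (C(d, m) = (d*m)*m + m = d*m² + m = m + d*m²)
D(A, v) = -45 + 135*A (D(A, v) = 5*(-3*(1 + A*(-3))*3) = 5*(-3*(1 - 3*A)*3) = 5*((-3 + 9*A)*3) = 5*(-9 + 27*A) = -45 + 135*A)
D(-208, 119) - 1*30653 = (-45 + 135*(-208)) - 1*30653 = (-45 - 28080) - 30653 = -28125 - 30653 = -58778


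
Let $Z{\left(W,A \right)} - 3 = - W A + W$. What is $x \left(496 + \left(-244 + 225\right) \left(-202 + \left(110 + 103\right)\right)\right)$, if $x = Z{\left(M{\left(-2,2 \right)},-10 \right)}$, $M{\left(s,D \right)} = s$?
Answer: $-5453$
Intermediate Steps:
$Z{\left(W,A \right)} = 3 + W - A W$ ($Z{\left(W,A \right)} = 3 + \left(- W A + W\right) = 3 - \left(- W + A W\right) = 3 + W - A W$)
$x = -19$ ($x = 3 - 2 - \left(-10\right) \left(-2\right) = 3 - 2 - 20 = -19$)
$x \left(496 + \left(-244 + 225\right) \left(-202 + \left(110 + 103\right)\right)\right) = - 19 \left(496 + \left(-244 + 225\right) \left(-202 + \left(110 + 103\right)\right)\right) = - 19 \left(496 - 19 \left(-202 + 213\right)\right) = - 19 \left(496 - 209\right) = \left(-19\right) 287 = -5453$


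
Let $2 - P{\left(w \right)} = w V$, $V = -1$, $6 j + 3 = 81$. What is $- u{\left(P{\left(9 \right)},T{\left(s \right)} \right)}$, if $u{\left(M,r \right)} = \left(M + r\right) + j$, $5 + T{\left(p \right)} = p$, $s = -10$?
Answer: $-9$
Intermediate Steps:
$j = 13$ ($j = - \frac{1}{2} + \frac{1}{6} \cdot 81 = - \frac{1}{2} + \frac{27}{2} = 13$)
$T{\left(p \right)} = -5 + p$
$P{\left(w \right)} = 2 + w$ ($P{\left(w \right)} = 2 - w \left(-1\right) = 2 - - w = 2 + w$)
$u{\left(M,r \right)} = 13 + M + r$ ($u{\left(M,r \right)} = \left(M + r\right) + 13 = 13 + M + r$)
$- u{\left(P{\left(9 \right)},T{\left(s \right)} \right)} = - (13 + \left(2 + 9\right) - 15) = - (13 + 11 - 15) = \left(-1\right) 9 = -9$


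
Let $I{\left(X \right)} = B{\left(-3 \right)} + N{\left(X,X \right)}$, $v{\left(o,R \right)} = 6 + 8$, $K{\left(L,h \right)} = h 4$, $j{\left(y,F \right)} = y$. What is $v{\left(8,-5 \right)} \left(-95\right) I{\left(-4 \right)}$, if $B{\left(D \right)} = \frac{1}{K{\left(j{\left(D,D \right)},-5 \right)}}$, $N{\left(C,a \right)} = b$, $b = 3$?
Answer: $- \frac{7847}{2} \approx -3923.5$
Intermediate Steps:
$K{\left(L,h \right)} = 4 h$
$N{\left(C,a \right)} = 3$
$v{\left(o,R \right)} = 14$
$B{\left(D \right)} = - \frac{1}{20}$ ($B{\left(D \right)} = \frac{1}{4 \left(-5\right)} = \frac{1}{-20} = - \frac{1}{20}$)
$I{\left(X \right)} = \frac{59}{20}$ ($I{\left(X \right)} = - \frac{1}{20} + 3 = \frac{59}{20}$)
$v{\left(8,-5 \right)} \left(-95\right) I{\left(-4 \right)} = 14 \left(-95\right) \frac{59}{20} = \left(-1330\right) \frac{59}{20} = - \frac{7847}{2}$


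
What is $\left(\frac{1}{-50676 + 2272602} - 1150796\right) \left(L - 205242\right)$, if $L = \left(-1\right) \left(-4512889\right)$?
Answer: $- \frac{11014582531539017465}{2221926} \approx -4.9572 \cdot 10^{12}$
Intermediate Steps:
$L = 4512889$
$\left(\frac{1}{-50676 + 2272602} - 1150796\right) \left(L - 205242\right) = \left(\frac{1}{-50676 + 2272602} - 1150796\right) \left(4512889 - 205242\right) = \left(\frac{1}{2221926} - 1150796\right) 4307647 = \left(- \frac{2556983553095}{2221926}\right) 4307647 = - \frac{11014582531539017465}{2221926}$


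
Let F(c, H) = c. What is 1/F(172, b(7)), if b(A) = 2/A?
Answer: 1/172 ≈ 0.0058140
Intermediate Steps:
1/F(172, b(7)) = 1/172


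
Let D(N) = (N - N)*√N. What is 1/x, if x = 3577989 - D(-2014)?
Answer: 1/3577989 ≈ 2.7949e-7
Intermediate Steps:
D(N) = 0 (D(N) = 0*√N = 0)
x = 3577989 (x = 3577989 - 1*0 = 3577989 + 0 = 3577989)
1/x = 1/3577989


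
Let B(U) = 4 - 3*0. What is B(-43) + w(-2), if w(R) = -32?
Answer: -28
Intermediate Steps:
B(U) = 4 (B(U) = 4 + 0 = 4)
B(-43) + w(-2) = 4 - 32 = -28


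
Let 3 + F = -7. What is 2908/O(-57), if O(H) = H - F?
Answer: -2908/47 ≈ -61.872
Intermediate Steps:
F = -10 (F = -3 - 7 = -10)
O(H) = 10 + H (O(H) = H - 1*(-10) = H + 10 = 10 + H)
2908/O(-57) = 2908/(10 - 57) = 2908/(-47) = 2908*(-1/47) = -2908/47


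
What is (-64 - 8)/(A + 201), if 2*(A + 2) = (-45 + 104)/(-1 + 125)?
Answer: -17856/49411 ≈ -0.36138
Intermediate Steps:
A = -437/248 (A = -2 + ((-45 + 104)/(-1 + 125))/2 = -2 + (59/124)/2 = -2 + (59*(1/124))/2 = -2 + (½)*(59/124) = -2 + 59/248 = -437/248 ≈ -1.7621)
(-64 - 8)/(A + 201) = (-64 - 8)/(-437/248 + 201) = -72/(49411/248) = (248/49411)*(-72) = -17856/49411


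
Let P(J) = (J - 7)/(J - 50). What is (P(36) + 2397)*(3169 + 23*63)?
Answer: 77418461/7 ≈ 1.1060e+7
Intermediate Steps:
P(J) = (-7 + J)/(-50 + J)
(P(36) + 2397)*(3169 + 23*63) = ((-7 + 36)/(-50 + 36) + 2397)*(3169 + 23*63) = (29/(-14) + 2397)*(3169 + 1449) = (-1/14*29 + 2397)*4618 = (-29/14 + 2397)*4618 = (33529/14)*4618 = 77418461/7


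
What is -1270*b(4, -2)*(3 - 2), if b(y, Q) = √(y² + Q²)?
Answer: -2540*√5 ≈ -5679.6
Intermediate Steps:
b(y, Q) = √(Q² + y²)
-1270*b(4, -2)*(3 - 2) = -1270*√((-2)² + 4²)*(3 - 2) = -1270*√(4 + 16) = -1270*√20 = -1270*2*√5 = -2540*√5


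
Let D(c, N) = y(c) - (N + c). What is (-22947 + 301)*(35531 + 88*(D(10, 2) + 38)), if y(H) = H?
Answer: -876377554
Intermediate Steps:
D(c, N) = -N (D(c, N) = c - (N + c) = c + (-N - c) = -N)
(-22947 + 301)*(35531 + 88*(D(10, 2) + 38)) = (-22947 + 301)*(35531 + 88*(-1*2 + 38)) = -22646*(35531 + 88*(-2 + 38)) = -22646*(35531 + 88*36) = -22646*(35531 + 3168) = -22646*38699 = -876377554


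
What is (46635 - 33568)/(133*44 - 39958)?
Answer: -13067/34106 ≈ -0.38313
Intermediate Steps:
(46635 - 33568)/(133*44 - 39958) = 13067/(5852 - 39958) = 13067/(-34106) = 13067*(-1/34106) = -13067/34106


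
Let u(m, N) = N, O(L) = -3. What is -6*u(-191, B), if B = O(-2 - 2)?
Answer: 18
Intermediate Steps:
B = -3
-6*u(-191, B) = -6*(-3) = 18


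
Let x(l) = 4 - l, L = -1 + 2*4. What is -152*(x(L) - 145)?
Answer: 22496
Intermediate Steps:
L = 7 (L = -1 + 8 = 7)
-152*(x(L) - 145) = -152*((4 - 1*7) - 145) = -152*((4 - 7) - 145) = -152*(-3 - 145) = -152*(-148) = 22496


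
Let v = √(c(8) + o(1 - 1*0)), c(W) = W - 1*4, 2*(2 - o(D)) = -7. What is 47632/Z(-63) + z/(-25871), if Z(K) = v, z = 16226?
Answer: -16226/25871 + 47632*√38/19 ≈ 15453.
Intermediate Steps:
o(D) = 11/2 (o(D) = 2 - ½*(-7) = 2 + 7/2 = 11/2)
c(W) = -4 + W (c(W) = W - 4 = -4 + W)
v = √38/2 (v = √((-4 + 8) + 11/2) = √(4 + 11/2) = √(19/2) = √38/2 ≈ 3.0822)
Z(K) = √38/2
47632/Z(-63) + z/(-25871) = 47632/((√38/2)) + 16226/(-25871) = 47632*(√38/19) + 16226*(-1/25871) = 47632*√38/19 - 16226/25871 = -16226/25871 + 47632*√38/19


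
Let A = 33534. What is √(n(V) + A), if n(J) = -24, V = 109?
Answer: √33510 ≈ 183.06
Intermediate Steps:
√(n(V) + A) = √(-24 + 33534) = √33510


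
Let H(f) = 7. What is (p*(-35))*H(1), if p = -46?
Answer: 11270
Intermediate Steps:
(p*(-35))*H(1) = -46*(-35)*7 = 1610*7 = 11270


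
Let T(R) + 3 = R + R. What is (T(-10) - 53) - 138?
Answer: -214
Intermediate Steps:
T(R) = -3 + 2*R (T(R) = -3 + (R + R) = -3 + 2*R)
(T(-10) - 53) - 138 = ((-3 + 2*(-10)) - 53) - 138 = ((-3 - 20) - 53) - 138 = (-23 - 53) - 138 = -76 - 138 = -214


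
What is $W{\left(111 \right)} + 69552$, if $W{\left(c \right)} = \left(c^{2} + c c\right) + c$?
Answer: $94305$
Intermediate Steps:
$W{\left(c \right)} = c + 2 c^{2}$ ($W{\left(c \right)} = \left(c^{2} + c^{2}\right) + c = 2 c^{2} + c = c + 2 c^{2}$)
$W{\left(111 \right)} + 69552 = 111 \left(1 + 2 \cdot 111\right) + 69552 = 111 \left(1 + 222\right) + 69552 = 111 \cdot 223 + 69552 = 24753 + 69552 = 94305$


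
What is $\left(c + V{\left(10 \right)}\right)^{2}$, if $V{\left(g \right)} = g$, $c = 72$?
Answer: $6724$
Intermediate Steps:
$\left(c + V{\left(10 \right)}\right)^{2} = \left(72 + 10\right)^{2} = 82^{2} = 6724$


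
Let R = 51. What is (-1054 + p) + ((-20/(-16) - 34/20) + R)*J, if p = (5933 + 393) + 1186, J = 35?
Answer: 32909/4 ≈ 8227.3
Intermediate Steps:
p = 7512 (p = 6326 + 1186 = 7512)
(-1054 + p) + ((-20/(-16) - 34/20) + R)*J = (-1054 + 7512) + ((-20/(-16) - 34/20) + 51)*35 = 6458 + ((-20*(-1/16) - 34*1/20) + 51)*35 = 6458 + ((5/4 - 17/10) + 51)*35 = 6458 + (-9/20 + 51)*35 = 6458 + (1011/20)*35 = 6458 + 7077/4 = 32909/4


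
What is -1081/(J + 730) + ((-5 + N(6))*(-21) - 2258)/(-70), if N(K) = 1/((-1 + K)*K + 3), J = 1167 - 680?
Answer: 2799836/93709 ≈ 29.878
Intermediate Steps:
J = 487
N(K) = 1/(3 + K*(-1 + K)) (N(K) = 1/(K*(-1 + K) + 3) = 1/(3 + K*(-1 + K)))
-1081/(J + 730) + ((-5 + N(6))*(-21) - 2258)/(-70) = -1081/(487 + 730) + ((-5 + 1/(3 + 6² - 1*6))*(-21) - 2258)/(-70) = -1081/1217 + ((-5 + 1/(3 + 36 - 6))*(-21) - 2258)*(-1/70) = -1081*1/1217 + ((-5 + 1/33)*(-21) - 2258)*(-1/70) = -1081/1217 + ((-5 + 1/33)*(-21) - 2258)*(-1/70) = -1081/1217 + (-164/33*(-21) - 2258)*(-1/70) = -1081/1217 + (1148/11 - 2258)*(-1/70) = -1081/1217 - 23690/11*(-1/70) = -1081/1217 + 2369/77 = 2799836/93709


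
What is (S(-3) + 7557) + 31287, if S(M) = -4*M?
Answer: 38856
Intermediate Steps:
(S(-3) + 7557) + 31287 = (-4*(-3) + 7557) + 31287 = (12 + 7557) + 31287 = 7569 + 31287 = 38856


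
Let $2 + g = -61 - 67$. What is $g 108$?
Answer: $-14040$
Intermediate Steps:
$g = -130$ ($g = -2 - 128 = -130$)
$g 108 = \left(-130\right) 108 = -14040$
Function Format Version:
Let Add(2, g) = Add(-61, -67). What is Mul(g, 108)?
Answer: -14040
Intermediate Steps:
g = -130 (g = Add(-2, Add(-61, -67)) = Add(-2, -128) = -130)
Mul(g, 108) = Mul(-130, 108) = -14040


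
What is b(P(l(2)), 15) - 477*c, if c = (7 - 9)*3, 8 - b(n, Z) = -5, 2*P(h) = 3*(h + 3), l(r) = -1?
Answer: 2875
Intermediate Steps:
P(h) = 9/2 + 3*h/2 (P(h) = (3*(h + 3))/2 = (3*(3 + h))/2 = (9 + 3*h)/2 = 9/2 + 3*h/2)
b(n, Z) = 13 (b(n, Z) = 8 - 1*(-5) = 8 + 5 = 13)
c = -6 (c = -2*3 = -6)
b(P(l(2)), 15) - 477*c = 13 - 477*(-6) = 13 + 2862 = 2875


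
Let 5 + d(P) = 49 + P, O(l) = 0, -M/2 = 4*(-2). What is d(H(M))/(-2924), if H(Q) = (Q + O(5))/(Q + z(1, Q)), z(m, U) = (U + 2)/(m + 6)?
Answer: -729/47515 ≈ -0.015343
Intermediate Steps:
M = 16 (M = -8*(-2) = -2*(-8) = 16)
z(m, U) = (2 + U)/(6 + m)
H(Q) = Q/(2/7 + 8*Q/7) (H(Q) = (Q + 0)/(Q + (2 + Q)/(6 + 1)) = Q/(Q + (2 + Q)/7) = Q/(Q + (2/7 + Q/7)) = Q/(2/7 + 8*Q/7))
d(P) = 44 + P (d(P) = -5 + (49 + P) = 44 + P)
d(H(M))/(-2924) = (44 + (7/2)*16/(1 + 4*16))/(-2924) = (44 + (7/2)*16/(1 + 64))*(-1/2924) = (44 + (7/2)*16/65)*(-1/2924) = (44 + (7/2)*16*(1/65))*(-1/2924) = (44 + 56/65)*(-1/2924) = (2916/65)*(-1/2924) = -729/47515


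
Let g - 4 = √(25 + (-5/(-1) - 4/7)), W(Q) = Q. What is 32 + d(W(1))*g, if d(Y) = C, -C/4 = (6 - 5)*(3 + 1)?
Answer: -32 - 16*√1442/7 ≈ -118.80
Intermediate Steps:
g = 4 + √1442/7 (g = 4 + √(25 + (-5/(-1) - 4/7)) = 4 + √(25 + (-5*(-1) - 4*⅐)) = 4 + √(25 + (5 - 4/7)) = 4 + √(25 + 31/7) = 4 + √(206/7) = 4 + √1442/7 ≈ 9.4248)
C = -16 (C = -4*(6 - 5)*(3 + 1) = -4*4 = -16)
d(Y) = -16
32 + d(W(1))*g = 32 - 16*(4 + √1442/7) = 32 + (-64 - 16*√1442/7) = -32 - 16*√1442/7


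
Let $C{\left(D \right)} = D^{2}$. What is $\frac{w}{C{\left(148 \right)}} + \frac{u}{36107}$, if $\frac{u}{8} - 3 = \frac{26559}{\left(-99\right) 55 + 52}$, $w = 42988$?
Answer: $\frac{2092255396057}{1066314379276} \approx 1.9621$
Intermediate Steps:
$u = - \frac{83040}{5393}$ ($u = 24 + 8 \frac{26559}{\left(-99\right) 55 + 52} = 24 + 8 \frac{26559}{-5445 + 52} = 24 + 8 \frac{26559}{-5393} = 24 + 8 \cdot 26559 \left(- \frac{1}{5393}\right) = 24 + 8 \left(- \frac{26559}{5393}\right) = 24 - \frac{212472}{5393} = - \frac{83040}{5393} \approx -15.398$)
$\frac{w}{C{\left(148 \right)}} + \frac{u}{36107} = \frac{42988}{148^{2}} - \frac{83040}{5393 \cdot 36107} = \frac{42988}{21904} - \frac{83040}{194725051} = 42988 \cdot \frac{1}{21904} - \frac{83040}{194725051} = \frac{10747}{5476} - \frac{83040}{194725051} = \frac{2092255396057}{1066314379276}$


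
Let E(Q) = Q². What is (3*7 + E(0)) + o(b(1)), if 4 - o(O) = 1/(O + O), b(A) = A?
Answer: 49/2 ≈ 24.500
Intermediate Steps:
o(O) = 4 - 1/(2*O) (o(O) = 4 - 1/(O + O) = 4 - 1/(2*O))
(3*7 + E(0)) + o(b(1)) = (3*7 + 0²) + (4 - ½/1) = (21 + 0) + (4 - ½*1) = 21 + (4 - ½) = 21 + 7/2 = 49/2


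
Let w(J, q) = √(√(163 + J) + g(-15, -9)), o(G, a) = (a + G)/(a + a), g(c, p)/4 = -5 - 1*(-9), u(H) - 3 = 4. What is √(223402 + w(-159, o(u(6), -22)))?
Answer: √(223402 + 3*√2) ≈ 472.66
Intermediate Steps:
u(H) = 7 (u(H) = 3 + 4 = 7)
g(c, p) = 16 (g(c, p) = 4*(-5 - 1*(-9)) = 4*(-5 + 9) = 4*4 = 16)
o(G, a) = (G + a)/(2*a) (o(G, a) = (G + a)/((2*a)) = (G + a)*(1/(2*a)) = (G + a)/(2*a))
w(J, q) = √(16 + √(163 + J)) (w(J, q) = √(√(163 + J) + 16) = √(16 + √(163 + J)))
√(223402 + w(-159, o(u(6), -22))) = √(223402 + √(16 + √(163 - 159))) = √(223402 + √(16 + √4)) = √(223402 + √(16 + 2)) = √(223402 + √18) = √(223402 + 3*√2)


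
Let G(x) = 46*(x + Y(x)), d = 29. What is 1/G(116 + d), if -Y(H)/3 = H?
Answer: -1/13340 ≈ -7.4963e-5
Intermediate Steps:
Y(H) = -3*H
G(x) = -92*x (G(x) = 46*(x - 3*x) = 46*(-2*x) = -92*x)
1/G(116 + d) = 1/(-92*(116 + 29)) = 1/(-92*145) = 1/(-13340) = -1/13340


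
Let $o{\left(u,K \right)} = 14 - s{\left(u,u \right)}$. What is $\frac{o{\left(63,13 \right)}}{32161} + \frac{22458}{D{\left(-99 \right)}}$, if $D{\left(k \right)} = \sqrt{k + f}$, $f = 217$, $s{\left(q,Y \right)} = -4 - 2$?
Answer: $\frac{20}{32161} + \frac{11229 \sqrt{118}}{59} \approx 2067.4$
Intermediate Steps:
$s{\left(q,Y \right)} = -6$
$o{\left(u,K \right)} = 20$ ($o{\left(u,K \right)} = 14 - -6 = 14 + 6 = 20$)
$D{\left(k \right)} = \sqrt{217 + k}$ ($D{\left(k \right)} = \sqrt{k + 217} = \sqrt{217 + k}$)
$\frac{o{\left(63,13 \right)}}{32161} + \frac{22458}{D{\left(-99 \right)}} = \frac{20}{32161} + \frac{22458}{\sqrt{217 - 99}} = 20 \cdot \frac{1}{32161} + \frac{22458}{\sqrt{118}} = \frac{20}{32161} + 22458 \frac{\sqrt{118}}{118} = \frac{20}{32161} + \frac{11229 \sqrt{118}}{59}$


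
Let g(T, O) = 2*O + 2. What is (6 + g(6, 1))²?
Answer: 100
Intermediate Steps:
g(T, O) = 2 + 2*O
(6 + g(6, 1))² = (6 + (2 + 2*1))² = (6 + (2 + 2))² = (6 + 4)² = 10² = 100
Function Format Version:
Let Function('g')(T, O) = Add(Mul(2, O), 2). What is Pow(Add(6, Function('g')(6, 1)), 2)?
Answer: 100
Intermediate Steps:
Function('g')(T, O) = Add(2, Mul(2, O))
Pow(Add(6, Function('g')(6, 1)), 2) = Pow(Add(6, Add(2, Mul(2, 1))), 2) = Pow(Add(6, Add(2, 2)), 2) = Pow(Add(6, 4), 2) = Pow(10, 2) = 100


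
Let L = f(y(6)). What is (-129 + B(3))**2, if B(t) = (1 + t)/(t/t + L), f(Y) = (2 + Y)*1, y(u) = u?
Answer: 1338649/81 ≈ 16527.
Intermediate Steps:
f(Y) = 2 + Y
L = 8 (L = 2 + 6 = 8)
B(t) = 1/9 + t/9 (B(t) = (1 + t)/(t/t + 8) = (1 + t)/(1 + 8) = (1 + t)/9 = (1 + t)*(1/9) = 1/9 + t/9)
(-129 + B(3))**2 = (-129 + (1/9 + (1/9)*3))**2 = (-129 + (1/9 + 1/3))**2 = (-129 + 4/9)**2 = (-1157/9)**2 = 1338649/81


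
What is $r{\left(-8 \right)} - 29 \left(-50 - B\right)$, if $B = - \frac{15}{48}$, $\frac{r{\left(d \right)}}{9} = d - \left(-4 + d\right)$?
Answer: $\frac{23631}{16} \approx 1476.9$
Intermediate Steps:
$r{\left(d \right)} = 36$ ($r{\left(d \right)} = 9 \left(d - \left(-4 + d\right)\right) = 9 \cdot 4 = 36$)
$B = - \frac{5}{16}$ ($B = \left(-15\right) \frac{1}{48} = - \frac{5}{16} \approx -0.3125$)
$r{\left(-8 \right)} - 29 \left(-50 - B\right) = 36 - 29 \left(-50 - - \frac{5}{16}\right) = 36 - 29 \left(-50 + \frac{5}{16}\right) = 36 - - \frac{23055}{16} = 36 + \frac{23055}{16} = \frac{23631}{16}$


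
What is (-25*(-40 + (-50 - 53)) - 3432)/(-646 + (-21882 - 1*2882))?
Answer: -13/2310 ≈ -0.0056277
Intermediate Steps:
(-25*(-40 + (-50 - 53)) - 3432)/(-646 + (-21882 - 1*2882)) = (-25*(-40 - 103) - 3432)/(-646 + (-21882 - 2882)) = (-25*(-143) - 3432)/(-646 - 24764) = (3575 - 3432)/(-25410) = 143*(-1/25410) = -13/2310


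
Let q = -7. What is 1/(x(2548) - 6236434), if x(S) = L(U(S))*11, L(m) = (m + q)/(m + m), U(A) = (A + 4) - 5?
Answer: -2547/15884183428 ≈ -1.6035e-7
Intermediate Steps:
U(A) = -1 + A (U(A) = (4 + A) - 5 = -1 + A)
L(m) = (-7 + m)/(2*m) (L(m) = (m - 7)/(m + m) = (-7 + m)/((2*m)) = (-7 + m)*(1/(2*m)) = (-7 + m)/(2*m))
x(S) = 11*(-8 + S)/(2*(-1 + S)) (x(S) = ((-7 + (-1 + S))/(2*(-1 + S)))*11 = ((-8 + S)/(2*(-1 + S)))*11 = 11*(-8 + S)/(2*(-1 + S)))
1/(x(2548) - 6236434) = 1/(11*(-8 + 2548)/(2*(-1 + 2548)) - 6236434) = 1/((11/2)*2540/2547 - 6236434) = 1/((11/2)*(1/2547)*2540 - 6236434) = 1/(13970/2547 - 6236434) = 1/(-15884183428/2547) = -2547/15884183428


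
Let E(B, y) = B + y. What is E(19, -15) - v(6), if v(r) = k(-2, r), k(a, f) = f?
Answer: -2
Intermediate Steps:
v(r) = r
E(19, -15) - v(6) = (19 - 15) - 1*6 = 4 - 6 = -2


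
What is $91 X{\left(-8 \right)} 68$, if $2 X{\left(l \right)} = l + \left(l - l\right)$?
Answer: $-24752$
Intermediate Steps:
$X{\left(l \right)} = \frac{l}{2}$ ($X{\left(l \right)} = \frac{l + \left(l - l\right)}{2} = \frac{l + 0}{2} = \frac{l}{2}$)
$91 X{\left(-8 \right)} 68 = 91 \cdot \frac{1}{2} \left(-8\right) 68 = 91 \left(-4\right) 68 = \left(-364\right) 68 = -24752$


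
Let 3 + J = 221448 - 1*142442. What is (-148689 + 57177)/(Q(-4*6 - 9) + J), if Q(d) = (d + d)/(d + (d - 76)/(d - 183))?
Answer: -642322728/554536313 ≈ -1.1583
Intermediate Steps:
Q(d) = 2*d/(d + (-76 + d)/(-183 + d)) (Q(d) = (2*d)/(d + (-76 + d)/(-183 + d)) = 2*d/(d + (-76 + d)/(-183 + d)))
J = 79003 (J = -3 + (221448 - 1*142442) = -3 + (221448 - 142442) = -3 + 79006 = 79003)
(-148689 + 57177)/(Q(-4*6 - 9) + J) = (-148689 + 57177)/(2*(-4*6 - 9)*(-183 + (-4*6 - 9))/(-76 + (-4*6 - 9)² - 182*(-4*6 - 9)) + 79003) = -91512/(2*(-24 - 9)*(-183 + (-24 - 9))/(-76 + (-24 - 9)² - 182*(-24 - 9)) + 79003) = -91512/(2*(-33)*(-183 - 33)/(-76 + (-33)² - 182*(-33)) + 79003) = -91512/(2*(-33)*(-216)/(-76 + 1089 + 6006) + 79003) = -91512/(2*(-33)*(-216)/7019 + 79003) = -91512/(2*(-33)*(1/7019)*(-216) + 79003) = -91512/(14256/7019 + 79003) = -91512/554536313/7019 = -91512*7019/554536313 = -642322728/554536313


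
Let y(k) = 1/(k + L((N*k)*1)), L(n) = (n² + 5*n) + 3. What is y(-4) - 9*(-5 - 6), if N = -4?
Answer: 33166/335 ≈ 99.003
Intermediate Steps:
L(n) = 3 + n² + 5*n
y(k) = 1/(3 - 19*k + 16*k²) (y(k) = 1/(k + (3 + (-4*k*1)² + 5*(-4*k*1))) = 1/(k + (3 + (-4*k)² + 5*(-4*k))) = 1/(k + (3 + 16*k² - 20*k)) = 1/(k + (3 - 20*k + 16*k²)) = 1/(3 - 19*k + 16*k²))
y(-4) - 9*(-5 - 6) = 1/(3 - 19*(-4) + 16*(-4)²) - 9*(-5 - 6) = 1/(3 + 76 + 16*16) - 9*(-11) = 1/(3 + 76 + 256) + 99 = 1/335 + 99 = 33166/335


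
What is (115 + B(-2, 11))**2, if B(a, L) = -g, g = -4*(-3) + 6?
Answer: 9409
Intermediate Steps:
g = 18 (g = 12 + 6 = 18)
B(a, L) = -18 (B(a, L) = -1*18 = -18)
(115 + B(-2, 11))**2 = (115 - 18)**2 = 97**2 = 9409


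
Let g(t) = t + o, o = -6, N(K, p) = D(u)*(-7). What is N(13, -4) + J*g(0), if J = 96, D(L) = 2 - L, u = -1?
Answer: -597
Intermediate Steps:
N(K, p) = -21 (N(K, p) = (2 - 1*(-1))*(-7) = (2 + 1)*(-7) = 3*(-7) = -21)
g(t) = -6 + t (g(t) = t - 6 = -6 + t)
N(13, -4) + J*g(0) = -21 + 96*(-6 + 0) = -21 + 96*(-6) = -21 - 576 = -597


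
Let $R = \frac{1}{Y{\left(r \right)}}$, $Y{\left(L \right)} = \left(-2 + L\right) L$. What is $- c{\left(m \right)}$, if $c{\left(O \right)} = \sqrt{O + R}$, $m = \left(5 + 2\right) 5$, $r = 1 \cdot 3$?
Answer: $- \frac{\sqrt{318}}{3} \approx -5.9442$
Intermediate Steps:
$r = 3$
$Y{\left(L \right)} = L \left(-2 + L\right)$
$R = \frac{1}{3}$ ($R = \frac{1}{3 \left(-2 + 3\right)} = \frac{1}{3 \cdot 1} = \frac{1}{3} \approx 0.33333$)
$m = 35$ ($m = 7 \cdot 5 = 35$)
$c{\left(O \right)} = \sqrt{\frac{1}{3} + O}$ ($c{\left(O \right)} = \sqrt{O + \frac{1}{3}} = \sqrt{\frac{1}{3} + O}$)
$- c{\left(m \right)} = - \frac{\sqrt{3 + 9 \cdot 35}}{3} = - \frac{\sqrt{3 + 315}}{3} = - \frac{\sqrt{318}}{3}$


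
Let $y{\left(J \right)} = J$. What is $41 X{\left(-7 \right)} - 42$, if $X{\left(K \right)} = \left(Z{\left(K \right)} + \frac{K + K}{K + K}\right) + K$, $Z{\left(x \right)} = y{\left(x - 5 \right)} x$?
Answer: $3156$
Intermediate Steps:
$Z{\left(x \right)} = x \left(-5 + x\right)$ ($Z{\left(x \right)} = \left(x - 5\right) x = \left(-5 + x\right) x = x \left(-5 + x\right)$)
$X{\left(K \right)} = 1 + K + K \left(-5 + K\right)$ ($X{\left(K \right)} = \left(K \left(-5 + K\right) + \frac{K + K}{K + K}\right) + K = \left(K \left(-5 + K\right) + \frac{2 K}{2 K}\right) + K = \left(K \left(-5 + K\right) + 2 K \frac{1}{2 K}\right) + K = \left(K \left(-5 + K\right) + 1\right) + K = \left(1 + K \left(-5 + K\right)\right) + K = 1 + K + K \left(-5 + K\right)$)
$41 X{\left(-7 \right)} - 42 = 41 \left(1 - 7 - 7 \left(-5 - 7\right)\right) - 42 = 41 \left(1 - 7 - -84\right) - 42 = 41 \left(1 - 7 + 84\right) - 42 = 41 \cdot 78 - 42 = 3198 - 42 = 3156$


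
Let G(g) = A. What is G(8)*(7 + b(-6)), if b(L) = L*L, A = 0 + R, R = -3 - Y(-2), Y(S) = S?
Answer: -43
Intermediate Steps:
R = -1 (R = -3 - 1*(-2) = -3 + 2 = -1)
A = -1 (A = 0 - 1 = -1)
G(g) = -1
b(L) = L²
G(8)*(7 + b(-6)) = -(7 + (-6)²) = -(7 + 36) = -1*43 = -43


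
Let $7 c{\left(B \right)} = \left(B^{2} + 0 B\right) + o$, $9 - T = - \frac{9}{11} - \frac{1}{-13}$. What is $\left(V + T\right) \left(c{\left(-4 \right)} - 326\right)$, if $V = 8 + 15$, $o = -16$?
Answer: $- \frac{1526332}{143} \approx -10674.0$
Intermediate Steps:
$T = \frac{1393}{143}$ ($T = 9 - \left(- \frac{9}{11} - \frac{1}{-13}\right) = 9 - \left(\left(-9\right) \frac{1}{11} - - \frac{1}{13}\right) = 9 - \left(- \frac{9}{11} + \frac{1}{13}\right) = 9 - - \frac{106}{143} = 9 + \frac{106}{143} = \frac{1393}{143} \approx 9.7413$)
$V = 23$
$c{\left(B \right)} = - \frac{16}{7} + \frac{B^{2}}{7}$ ($c{\left(B \right)} = \frac{\left(B^{2} + 0 B\right) - 16}{7} = \frac{\left(B^{2} + 0\right) - 16}{7} = \frac{B^{2} - 16}{7} = \frac{-16 + B^{2}}{7} = - \frac{16}{7} + \frac{B^{2}}{7}$)
$\left(V + T\right) \left(c{\left(-4 \right)} - 326\right) = \left(23 + \frac{1393}{143}\right) \left(\left(- \frac{16}{7} + \frac{\left(-4\right)^{2}}{7}\right) - 326\right) = \frac{4682 \left(\left(- \frac{16}{7} + \frac{1}{7} \cdot 16\right) - 326\right)}{143} = \frac{4682 \left(\left(- \frac{16}{7} + \frac{16}{7}\right) - 326\right)}{143} = \frac{4682 \left(0 - 326\right)}{143} = \frac{4682}{143} \left(-326\right) = - \frac{1526332}{143}$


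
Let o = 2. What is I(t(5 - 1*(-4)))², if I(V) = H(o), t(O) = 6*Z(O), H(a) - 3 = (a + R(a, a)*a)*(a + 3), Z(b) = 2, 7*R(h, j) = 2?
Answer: 12321/49 ≈ 251.45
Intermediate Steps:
R(h, j) = 2/7 (R(h, j) = (⅐)*2 = 2/7)
H(a) = 3 + 9*a*(3 + a)/7 (H(a) = 3 + (a + 2*a/7)*(a + 3) = 3 + (9*a/7)*(3 + a) = 3 + 9*a*(3 + a)/7)
t(O) = 12 (t(O) = 6*2 = 12)
I(V) = 111/7 (I(V) = 3 + (9/7)*2² + (27/7)*2 = 3 + (9/7)*4 + 54/7 = 3 + 36/7 + 54/7 = 111/7)
I(t(5 - 1*(-4)))² = (111/7)² = 12321/49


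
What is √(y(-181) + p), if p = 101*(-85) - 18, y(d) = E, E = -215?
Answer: I*√8818 ≈ 93.904*I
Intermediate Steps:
y(d) = -215
p = -8603 (p = -8585 - 18 = -8603)
√(y(-181) + p) = √(-215 - 8603) = √(-8818) = I*√8818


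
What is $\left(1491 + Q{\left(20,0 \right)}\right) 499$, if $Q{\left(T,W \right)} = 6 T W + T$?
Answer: $753989$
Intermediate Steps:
$Q{\left(T,W \right)} = T + 6 T W$ ($Q{\left(T,W \right)} = 6 T W + T = T + 6 T W$)
$\left(1491 + Q{\left(20,0 \right)}\right) 499 = \left(1491 + 20 \left(1 + 6 \cdot 0\right)\right) 499 = \left(1491 + 20 \left(1 + 0\right)\right) 499 = \left(1491 + 20 \cdot 1\right) 499 = \left(1491 + 20\right) 499 = 1511 \cdot 499 = 753989$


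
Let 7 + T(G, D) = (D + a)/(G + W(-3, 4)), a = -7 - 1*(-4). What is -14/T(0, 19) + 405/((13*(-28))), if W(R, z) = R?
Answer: 303/13468 ≈ 0.022498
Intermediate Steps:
a = -3 (a = -7 + 4 = -3)
T(G, D) = -7 + (-3 + D)/(-3 + G) (T(G, D) = -7 + (D - 3)/(G - 3) = -7 + (-3 + D)/(-3 + G))
-14/T(0, 19) + 405/((13*(-28))) = -14*(-3 + 0)/(18 + 19 - 7*0) + 405/((13*(-28))) = -14*(-3/(18 + 19 + 0)) + 405/(-364) = -14/((-⅓*37)) + 405*(-1/364) = -14/(-37/3) - 405/364 = -14*(-3/37) - 405/364 = 42/37 - 405/364 = 303/13468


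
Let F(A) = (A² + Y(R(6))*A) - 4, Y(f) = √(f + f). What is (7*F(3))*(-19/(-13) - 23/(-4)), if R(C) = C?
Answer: 13125/52 + 7875*√3/26 ≈ 777.02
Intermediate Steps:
Y(f) = √2*√f (Y(f) = √(2*f) = √2*√f)
F(A) = -4 + A² + 2*A*√3 (F(A) = (A² + (√2*√6)*A) - 4 = (A² + (2*√3)*A) - 4 = (A² + 2*A*√3) - 4 = -4 + A² + 2*A*√3)
(7*F(3))*(-19/(-13) - 23/(-4)) = (7*(-4 + 3² + 2*3*√3))*(-19/(-13) - 23/(-4)) = (7*(-4 + 9 + 6*√3))*(-19*(-1/13) - 23*(-¼)) = (7*(5 + 6*√3))*(19/13 + 23/4) = (35 + 42*√3)*(375/52) = 13125/52 + 7875*√3/26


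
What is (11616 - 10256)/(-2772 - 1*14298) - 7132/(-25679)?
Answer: 8681980/43834053 ≈ 0.19806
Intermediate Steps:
(11616 - 10256)/(-2772 - 1*14298) - 7132/(-25679) = 1360/(-2772 - 14298) - 7132*(-1/25679) = 1360/(-17070) + 7132/25679 = 1360*(-1/17070) + 7132/25679 = -136/1707 + 7132/25679 = 8681980/43834053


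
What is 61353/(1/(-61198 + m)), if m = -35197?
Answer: -5914122435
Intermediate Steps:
61353/(1/(-61198 + m)) = 61353/(1/(-61198 - 35197)) = 61353/(1/(-96395)) = 61353/(-1/96395) = 61353*(-96395) = -5914122435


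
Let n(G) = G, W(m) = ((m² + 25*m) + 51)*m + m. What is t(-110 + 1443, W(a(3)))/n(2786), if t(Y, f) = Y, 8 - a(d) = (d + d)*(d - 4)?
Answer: 1333/2786 ≈ 0.47846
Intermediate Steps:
a(d) = 8 - 2*d*(-4 + d) (a(d) = 8 - (d + d)*(d - 4) = 8 - 2*d*(-4 + d))
W(m) = m + m*(51 + m² + 25*m) (W(m) = (51 + m² + 25*m)*m + m = m*(51 + m² + 25*m) + m = m + m*(51 + m² + 25*m))
t(-110 + 1443, W(a(3)))/n(2786) = (-110 + 1443)/2786 = 1333*(1/2786) = 1333/2786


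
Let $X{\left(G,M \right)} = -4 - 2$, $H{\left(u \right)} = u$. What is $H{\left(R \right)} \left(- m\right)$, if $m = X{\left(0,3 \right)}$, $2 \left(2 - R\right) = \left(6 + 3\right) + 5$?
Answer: $-30$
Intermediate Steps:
$R = -5$ ($R = 2 - \frac{\left(6 + 3\right) + 5}{2} = 2 - \frac{9 + 5}{2} = 2 - 7 = -5$)
$X{\left(G,M \right)} = -6$
$m = -6$
$H{\left(R \right)} \left(- m\right) = - 5 \left(\left(-1\right) \left(-6\right)\right) = \left(-5\right) 6 = -30$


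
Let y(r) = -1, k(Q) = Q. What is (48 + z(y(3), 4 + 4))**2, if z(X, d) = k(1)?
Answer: 2401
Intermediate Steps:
z(X, d) = 1
(48 + z(y(3), 4 + 4))**2 = (48 + 1)**2 = 49**2 = 2401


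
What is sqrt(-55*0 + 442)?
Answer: sqrt(442) ≈ 21.024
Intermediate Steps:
sqrt(-55*0 + 442) = sqrt(0 + 442) = sqrt(442)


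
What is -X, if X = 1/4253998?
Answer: -1/4253998 ≈ -2.3507e-7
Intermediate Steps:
X = 1/4253998 ≈ 2.3507e-7
-X = -1*1/4253998 = -1/4253998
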